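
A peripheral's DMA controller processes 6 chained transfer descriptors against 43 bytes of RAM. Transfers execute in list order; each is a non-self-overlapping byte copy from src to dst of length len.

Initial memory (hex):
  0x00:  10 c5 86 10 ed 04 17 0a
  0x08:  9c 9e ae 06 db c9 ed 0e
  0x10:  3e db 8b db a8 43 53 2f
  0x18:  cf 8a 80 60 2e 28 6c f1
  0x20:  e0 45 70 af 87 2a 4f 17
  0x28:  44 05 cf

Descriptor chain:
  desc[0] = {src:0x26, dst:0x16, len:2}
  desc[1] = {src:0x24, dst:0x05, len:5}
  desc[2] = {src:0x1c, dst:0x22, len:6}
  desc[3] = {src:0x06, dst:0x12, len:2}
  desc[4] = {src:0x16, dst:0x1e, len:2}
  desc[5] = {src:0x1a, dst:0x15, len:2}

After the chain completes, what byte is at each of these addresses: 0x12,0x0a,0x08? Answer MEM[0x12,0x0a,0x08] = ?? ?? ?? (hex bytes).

MEM[0x12,0x0a,0x08] = 2a ae 17

  after D0: wrote 2B at 0x16 = 4f17
  after D1: wrote 5B at 0x05 = 872a4f1744
  after D2: wrote 6B at 0x22 = 2e286cf1e045
  after D3: wrote 2B at 0x12 = 2a4f
  after D4: wrote 2B at 0x1e = 4f17
  after D5: wrote 2B at 0x15 = 8060
query mem[0x12]=0x2a, mem[0x0a]=0xae, mem[0x08]=0x17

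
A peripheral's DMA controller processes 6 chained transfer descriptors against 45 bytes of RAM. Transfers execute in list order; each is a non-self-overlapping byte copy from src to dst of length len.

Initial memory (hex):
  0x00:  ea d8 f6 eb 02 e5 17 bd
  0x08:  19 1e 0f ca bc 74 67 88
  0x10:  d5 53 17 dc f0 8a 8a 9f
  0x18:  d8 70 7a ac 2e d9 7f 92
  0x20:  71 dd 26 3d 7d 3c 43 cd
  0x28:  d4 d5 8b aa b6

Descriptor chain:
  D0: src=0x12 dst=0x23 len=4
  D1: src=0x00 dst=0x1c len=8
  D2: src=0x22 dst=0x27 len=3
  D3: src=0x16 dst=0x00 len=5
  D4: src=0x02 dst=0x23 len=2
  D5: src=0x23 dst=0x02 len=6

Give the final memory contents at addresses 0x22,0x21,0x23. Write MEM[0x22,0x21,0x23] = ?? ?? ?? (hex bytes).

MEM[0x22,0x21,0x23] = 17 e5 d8

  after D0: wrote 4B at 0x23 = 17dcf08a
  after D1: wrote 8B at 0x1c = ead8f6eb02e517bd
  after D2: wrote 3B at 0x27 = 17bddc
  after D3: wrote 5B at 0x00 = 8a9fd8707a
  after D4: wrote 2B at 0x23 = d870
  after D5: wrote 6B at 0x02 = d870f08a17bd
query mem[0x22]=0x17, mem[0x21]=0xe5, mem[0x23]=0xd8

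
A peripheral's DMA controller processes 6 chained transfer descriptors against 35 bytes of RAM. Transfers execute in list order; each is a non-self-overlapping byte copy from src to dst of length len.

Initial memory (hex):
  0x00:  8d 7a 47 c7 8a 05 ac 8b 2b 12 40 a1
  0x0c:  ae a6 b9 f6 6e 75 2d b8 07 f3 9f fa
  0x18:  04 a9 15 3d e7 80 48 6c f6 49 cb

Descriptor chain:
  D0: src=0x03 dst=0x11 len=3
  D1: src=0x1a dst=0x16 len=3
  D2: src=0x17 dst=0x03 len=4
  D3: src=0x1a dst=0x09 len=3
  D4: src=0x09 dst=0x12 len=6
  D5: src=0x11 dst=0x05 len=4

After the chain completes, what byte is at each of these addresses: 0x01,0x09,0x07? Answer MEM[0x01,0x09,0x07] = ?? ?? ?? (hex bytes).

MEM[0x01,0x09,0x07] = 7a 15 3d

#0 dst[0x11+3] := {0xc7,0x8a,0x05}
#1 dst[0x16+3] := {0x15,0x3d,0xe7}
#2 dst[0x03+4] := {0x3d,0xe7,0xa9,0x15}
#3 dst[0x09+3] := {0x15,0x3d,0xe7}
#4 dst[0x12+6] := {0x15,0x3d,0xe7,0xae,0xa6,0xb9}
#5 dst[0x05+4] := {0xc7,0x15,0x3d,0xe7}
query mem[0x01]=0x7a, mem[0x09]=0x15, mem[0x07]=0x3d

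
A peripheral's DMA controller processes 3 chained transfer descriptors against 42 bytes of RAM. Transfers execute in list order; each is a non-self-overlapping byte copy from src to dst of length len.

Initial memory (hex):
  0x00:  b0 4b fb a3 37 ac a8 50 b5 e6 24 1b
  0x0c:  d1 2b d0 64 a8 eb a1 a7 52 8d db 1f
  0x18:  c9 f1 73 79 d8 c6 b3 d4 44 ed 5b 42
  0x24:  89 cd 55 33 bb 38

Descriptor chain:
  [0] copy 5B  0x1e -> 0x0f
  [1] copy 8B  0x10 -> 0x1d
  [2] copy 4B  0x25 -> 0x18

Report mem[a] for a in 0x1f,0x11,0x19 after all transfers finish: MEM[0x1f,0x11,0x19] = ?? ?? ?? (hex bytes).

[0] 0x1e->0x0f len=5 : b3 d4 44 ed 5b
[1] 0x10->0x1d len=8 : d4 44 ed 5b 52 8d db 1f
[2] 0x25->0x18 len=4 : cd 55 33 bb
query mem[0x1f]=0xed, mem[0x11]=0x44, mem[0x19]=0x55

MEM[0x1f,0x11,0x19] = ed 44 55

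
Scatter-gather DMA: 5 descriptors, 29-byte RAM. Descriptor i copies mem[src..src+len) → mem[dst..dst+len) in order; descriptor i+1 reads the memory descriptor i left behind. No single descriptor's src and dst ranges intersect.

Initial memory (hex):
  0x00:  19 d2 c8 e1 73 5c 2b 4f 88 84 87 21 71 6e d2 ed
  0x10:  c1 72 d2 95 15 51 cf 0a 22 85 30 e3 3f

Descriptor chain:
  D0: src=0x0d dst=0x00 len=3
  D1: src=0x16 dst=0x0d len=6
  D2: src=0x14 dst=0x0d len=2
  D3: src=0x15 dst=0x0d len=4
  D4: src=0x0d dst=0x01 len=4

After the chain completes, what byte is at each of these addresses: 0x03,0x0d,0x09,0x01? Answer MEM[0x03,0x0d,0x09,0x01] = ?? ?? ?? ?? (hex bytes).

  after D0: wrote 3B at 0x00 = 6ed2ed
  after D1: wrote 6B at 0x0d = cf0a228530e3
  after D2: wrote 2B at 0x0d = 1551
  after D3: wrote 4B at 0x0d = 51cf0a22
  after D4: wrote 4B at 0x01 = 51cf0a22
query mem[0x03]=0x0a, mem[0x0d]=0x51, mem[0x09]=0x84, mem[0x01]=0x51

MEM[0x03,0x0d,0x09,0x01] = 0a 51 84 51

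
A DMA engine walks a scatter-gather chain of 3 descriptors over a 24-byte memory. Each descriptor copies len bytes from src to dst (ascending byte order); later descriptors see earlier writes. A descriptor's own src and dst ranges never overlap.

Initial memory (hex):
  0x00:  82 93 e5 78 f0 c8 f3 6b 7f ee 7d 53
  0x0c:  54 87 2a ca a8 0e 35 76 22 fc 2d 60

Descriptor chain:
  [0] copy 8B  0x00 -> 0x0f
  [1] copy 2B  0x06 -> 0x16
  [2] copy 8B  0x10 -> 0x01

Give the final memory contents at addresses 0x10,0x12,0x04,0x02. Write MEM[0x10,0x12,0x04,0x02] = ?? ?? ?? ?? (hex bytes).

MEM[0x10,0x12,0x04,0x02] = 93 78 f0 e5

  after D0: wrote 8B at 0x0f = 8293e578f0c8f36b
  after D1: wrote 2B at 0x16 = f36b
  after D2: wrote 8B at 0x01 = 93e578f0c8f3f36b
query mem[0x10]=0x93, mem[0x12]=0x78, mem[0x04]=0xf0, mem[0x02]=0xe5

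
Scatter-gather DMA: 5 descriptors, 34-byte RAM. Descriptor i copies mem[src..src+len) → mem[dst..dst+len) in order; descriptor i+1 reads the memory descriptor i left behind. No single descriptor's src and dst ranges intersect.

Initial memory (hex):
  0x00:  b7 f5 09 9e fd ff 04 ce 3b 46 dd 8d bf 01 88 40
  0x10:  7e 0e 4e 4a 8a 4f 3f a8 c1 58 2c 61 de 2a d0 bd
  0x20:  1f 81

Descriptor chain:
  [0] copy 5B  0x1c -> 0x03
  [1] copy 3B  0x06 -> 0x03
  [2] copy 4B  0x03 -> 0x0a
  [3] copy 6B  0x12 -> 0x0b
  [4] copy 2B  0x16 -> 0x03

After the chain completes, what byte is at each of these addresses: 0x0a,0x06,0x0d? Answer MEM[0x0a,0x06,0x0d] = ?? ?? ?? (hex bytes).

#0 dst[0x03+5] := {0xde,0x2a,0xd0,0xbd,0x1f}
#1 dst[0x03+3] := {0xbd,0x1f,0x3b}
#2 dst[0x0a+4] := {0xbd,0x1f,0x3b,0xbd}
#3 dst[0x0b+6] := {0x4e,0x4a,0x8a,0x4f,0x3f,0xa8}
#4 dst[0x03+2] := {0x3f,0xa8}
query mem[0x0a]=0xbd, mem[0x06]=0xbd, mem[0x0d]=0x8a

MEM[0x0a,0x06,0x0d] = bd bd 8a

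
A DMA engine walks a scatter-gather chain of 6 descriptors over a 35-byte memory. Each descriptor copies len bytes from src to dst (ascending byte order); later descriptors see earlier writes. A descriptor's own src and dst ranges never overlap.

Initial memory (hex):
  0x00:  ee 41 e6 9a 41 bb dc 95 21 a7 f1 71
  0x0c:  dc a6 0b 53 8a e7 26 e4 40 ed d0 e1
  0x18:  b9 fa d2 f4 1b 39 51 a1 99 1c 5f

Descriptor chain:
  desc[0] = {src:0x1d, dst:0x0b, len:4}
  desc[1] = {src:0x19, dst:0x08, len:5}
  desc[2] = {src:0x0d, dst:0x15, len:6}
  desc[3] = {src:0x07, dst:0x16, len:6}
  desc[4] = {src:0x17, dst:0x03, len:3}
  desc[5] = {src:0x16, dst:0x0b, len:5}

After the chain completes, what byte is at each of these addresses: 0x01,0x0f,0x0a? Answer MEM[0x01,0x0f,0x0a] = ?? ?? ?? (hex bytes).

#0 dst[0x0b+4] := {0x39,0x51,0xa1,0x99}
#1 dst[0x08+5] := {0xfa,0xd2,0xf4,0x1b,0x39}
#2 dst[0x15+6] := {0xa1,0x99,0x53,0x8a,0xe7,0x26}
#3 dst[0x16+6] := {0x95,0xfa,0xd2,0xf4,0x1b,0x39}
#4 dst[0x03+3] := {0xfa,0xd2,0xf4}
#5 dst[0x0b+5] := {0x95,0xfa,0xd2,0xf4,0x1b}
query mem[0x01]=0x41, mem[0x0f]=0x1b, mem[0x0a]=0xf4

MEM[0x01,0x0f,0x0a] = 41 1b f4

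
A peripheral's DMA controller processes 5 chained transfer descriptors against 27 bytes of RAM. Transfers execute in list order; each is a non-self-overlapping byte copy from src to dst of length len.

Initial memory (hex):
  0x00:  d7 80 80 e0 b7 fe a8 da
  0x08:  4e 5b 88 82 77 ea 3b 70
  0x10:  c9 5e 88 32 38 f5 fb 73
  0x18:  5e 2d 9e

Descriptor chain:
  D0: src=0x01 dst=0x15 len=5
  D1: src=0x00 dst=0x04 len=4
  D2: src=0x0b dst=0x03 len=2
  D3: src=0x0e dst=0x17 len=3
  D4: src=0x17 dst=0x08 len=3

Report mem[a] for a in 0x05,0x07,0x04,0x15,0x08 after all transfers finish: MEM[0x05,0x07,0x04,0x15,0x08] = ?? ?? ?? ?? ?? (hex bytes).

[0] 0x01->0x15 len=5 : 80 80 e0 b7 fe
[1] 0x00->0x04 len=4 : d7 80 80 e0
[2] 0x0b->0x03 len=2 : 82 77
[3] 0x0e->0x17 len=3 : 3b 70 c9
[4] 0x17->0x08 len=3 : 3b 70 c9
query mem[0x05]=0x80, mem[0x07]=0xe0, mem[0x04]=0x77, mem[0x15]=0x80, mem[0x08]=0x3b

MEM[0x05,0x07,0x04,0x15,0x08] = 80 e0 77 80 3b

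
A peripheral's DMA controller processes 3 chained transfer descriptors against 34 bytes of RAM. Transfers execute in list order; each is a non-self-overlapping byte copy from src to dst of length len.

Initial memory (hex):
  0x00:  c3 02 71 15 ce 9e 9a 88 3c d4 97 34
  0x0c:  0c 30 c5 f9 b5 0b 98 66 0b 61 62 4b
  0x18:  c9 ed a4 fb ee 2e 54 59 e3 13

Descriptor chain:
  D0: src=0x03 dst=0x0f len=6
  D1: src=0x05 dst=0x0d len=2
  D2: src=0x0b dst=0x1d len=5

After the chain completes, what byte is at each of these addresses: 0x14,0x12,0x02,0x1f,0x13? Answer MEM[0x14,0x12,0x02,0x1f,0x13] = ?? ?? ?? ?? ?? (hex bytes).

MEM[0x14,0x12,0x02,0x1f,0x13] = 3c 9a 71 9e 88

[0] 0x03->0x0f len=6 : 15 ce 9e 9a 88 3c
[1] 0x05->0x0d len=2 : 9e 9a
[2] 0x0b->0x1d len=5 : 34 0c 9e 9a 15
query mem[0x14]=0x3c, mem[0x12]=0x9a, mem[0x02]=0x71, mem[0x1f]=0x9e, mem[0x13]=0x88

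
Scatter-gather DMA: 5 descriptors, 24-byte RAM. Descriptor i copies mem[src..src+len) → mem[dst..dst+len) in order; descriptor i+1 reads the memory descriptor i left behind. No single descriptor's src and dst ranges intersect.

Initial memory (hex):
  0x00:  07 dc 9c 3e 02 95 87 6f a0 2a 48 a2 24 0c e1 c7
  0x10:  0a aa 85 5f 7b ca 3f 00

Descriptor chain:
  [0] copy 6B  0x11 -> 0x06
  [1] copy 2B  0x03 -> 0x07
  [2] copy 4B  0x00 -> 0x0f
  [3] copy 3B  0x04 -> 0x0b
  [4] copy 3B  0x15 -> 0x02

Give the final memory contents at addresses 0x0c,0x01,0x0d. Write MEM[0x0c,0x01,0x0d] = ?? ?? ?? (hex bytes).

MEM[0x0c,0x01,0x0d] = 95 dc aa

[0] 0x11->0x06 len=6 : aa 85 5f 7b ca 3f
[1] 0x03->0x07 len=2 : 3e 02
[2] 0x00->0x0f len=4 : 07 dc 9c 3e
[3] 0x04->0x0b len=3 : 02 95 aa
[4] 0x15->0x02 len=3 : ca 3f 00
query mem[0x0c]=0x95, mem[0x01]=0xdc, mem[0x0d]=0xaa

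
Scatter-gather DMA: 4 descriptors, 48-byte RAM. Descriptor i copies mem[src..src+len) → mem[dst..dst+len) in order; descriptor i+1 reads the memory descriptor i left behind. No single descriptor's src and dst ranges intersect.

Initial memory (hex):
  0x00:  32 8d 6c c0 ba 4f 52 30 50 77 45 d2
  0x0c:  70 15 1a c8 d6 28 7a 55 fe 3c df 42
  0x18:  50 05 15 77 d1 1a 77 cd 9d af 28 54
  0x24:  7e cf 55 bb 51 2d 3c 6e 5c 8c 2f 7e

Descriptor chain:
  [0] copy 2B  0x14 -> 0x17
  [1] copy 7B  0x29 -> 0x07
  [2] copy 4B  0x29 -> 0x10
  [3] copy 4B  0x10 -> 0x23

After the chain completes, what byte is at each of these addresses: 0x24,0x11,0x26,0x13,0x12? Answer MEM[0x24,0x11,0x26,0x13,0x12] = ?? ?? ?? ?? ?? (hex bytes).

MEM[0x24,0x11,0x26,0x13,0x12] = 3c 3c 5c 5c 6e

  after D0: wrote 2B at 0x17 = fe3c
  after D1: wrote 7B at 0x07 = 2d3c6e5c8c2f7e
  after D2: wrote 4B at 0x10 = 2d3c6e5c
  after D3: wrote 4B at 0x23 = 2d3c6e5c
query mem[0x24]=0x3c, mem[0x11]=0x3c, mem[0x26]=0x5c, mem[0x13]=0x5c, mem[0x12]=0x6e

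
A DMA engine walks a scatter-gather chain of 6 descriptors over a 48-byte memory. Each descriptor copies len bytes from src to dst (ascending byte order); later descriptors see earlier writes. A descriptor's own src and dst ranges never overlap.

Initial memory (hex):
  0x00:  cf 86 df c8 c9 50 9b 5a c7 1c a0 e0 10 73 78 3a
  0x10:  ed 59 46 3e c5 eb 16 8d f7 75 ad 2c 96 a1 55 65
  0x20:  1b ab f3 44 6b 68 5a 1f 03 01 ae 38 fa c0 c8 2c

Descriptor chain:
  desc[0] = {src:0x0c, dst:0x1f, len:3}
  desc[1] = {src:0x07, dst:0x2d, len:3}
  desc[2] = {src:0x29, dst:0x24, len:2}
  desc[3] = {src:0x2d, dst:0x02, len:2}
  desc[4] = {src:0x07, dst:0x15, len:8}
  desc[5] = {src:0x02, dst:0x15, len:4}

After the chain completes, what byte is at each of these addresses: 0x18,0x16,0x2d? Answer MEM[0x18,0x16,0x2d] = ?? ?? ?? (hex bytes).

  after D0: wrote 3B at 0x1f = 107378
  after D1: wrote 3B at 0x2d = 5ac71c
  after D2: wrote 2B at 0x24 = 01ae
  after D3: wrote 2B at 0x02 = 5ac7
  after D4: wrote 8B at 0x15 = 5ac71ca0e0107378
  after D5: wrote 4B at 0x15 = 5ac7c950
query mem[0x18]=0x50, mem[0x16]=0xc7, mem[0x2d]=0x5a

MEM[0x18,0x16,0x2d] = 50 c7 5a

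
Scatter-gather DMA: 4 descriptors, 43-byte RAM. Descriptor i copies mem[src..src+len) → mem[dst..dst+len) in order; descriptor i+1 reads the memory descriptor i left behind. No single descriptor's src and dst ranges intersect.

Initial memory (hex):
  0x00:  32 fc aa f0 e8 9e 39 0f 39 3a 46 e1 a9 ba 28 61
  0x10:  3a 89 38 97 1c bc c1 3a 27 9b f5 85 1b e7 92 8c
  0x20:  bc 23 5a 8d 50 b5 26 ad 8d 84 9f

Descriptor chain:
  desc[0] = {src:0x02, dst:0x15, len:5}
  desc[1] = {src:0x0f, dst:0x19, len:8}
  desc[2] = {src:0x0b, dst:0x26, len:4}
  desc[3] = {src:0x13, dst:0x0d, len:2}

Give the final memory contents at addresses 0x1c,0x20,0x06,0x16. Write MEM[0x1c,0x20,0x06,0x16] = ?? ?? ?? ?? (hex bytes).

MEM[0x1c,0x20,0x06,0x16] = 38 f0 39 f0

#0 dst[0x15+5] := {0xaa,0xf0,0xe8,0x9e,0x39}
#1 dst[0x19+8] := {0x61,0x3a,0x89,0x38,0x97,0x1c,0xaa,0xf0}
#2 dst[0x26+4] := {0xe1,0xa9,0xba,0x28}
#3 dst[0x0d+2] := {0x97,0x1c}
query mem[0x1c]=0x38, mem[0x20]=0xf0, mem[0x06]=0x39, mem[0x16]=0xf0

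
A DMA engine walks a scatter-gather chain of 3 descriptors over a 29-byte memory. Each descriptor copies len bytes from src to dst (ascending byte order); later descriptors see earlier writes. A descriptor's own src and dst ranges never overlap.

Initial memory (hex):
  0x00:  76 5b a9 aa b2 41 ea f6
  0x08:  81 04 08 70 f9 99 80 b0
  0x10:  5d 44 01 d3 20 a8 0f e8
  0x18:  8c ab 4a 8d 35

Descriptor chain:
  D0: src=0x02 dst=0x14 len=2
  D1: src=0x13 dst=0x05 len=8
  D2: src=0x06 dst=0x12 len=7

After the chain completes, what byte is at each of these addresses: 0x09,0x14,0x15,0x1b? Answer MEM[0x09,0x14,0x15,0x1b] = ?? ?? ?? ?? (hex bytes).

D0: mem[0x14..0x15] <- [a9 aa]
D1: mem[0x05..0x0c] <- [d3 a9 aa 0f e8 8c ab 4a]
D2: mem[0x12..0x18] <- [a9 aa 0f e8 8c ab 4a]
query mem[0x09]=0xe8, mem[0x14]=0x0f, mem[0x15]=0xe8, mem[0x1b]=0x8d

MEM[0x09,0x14,0x15,0x1b] = e8 0f e8 8d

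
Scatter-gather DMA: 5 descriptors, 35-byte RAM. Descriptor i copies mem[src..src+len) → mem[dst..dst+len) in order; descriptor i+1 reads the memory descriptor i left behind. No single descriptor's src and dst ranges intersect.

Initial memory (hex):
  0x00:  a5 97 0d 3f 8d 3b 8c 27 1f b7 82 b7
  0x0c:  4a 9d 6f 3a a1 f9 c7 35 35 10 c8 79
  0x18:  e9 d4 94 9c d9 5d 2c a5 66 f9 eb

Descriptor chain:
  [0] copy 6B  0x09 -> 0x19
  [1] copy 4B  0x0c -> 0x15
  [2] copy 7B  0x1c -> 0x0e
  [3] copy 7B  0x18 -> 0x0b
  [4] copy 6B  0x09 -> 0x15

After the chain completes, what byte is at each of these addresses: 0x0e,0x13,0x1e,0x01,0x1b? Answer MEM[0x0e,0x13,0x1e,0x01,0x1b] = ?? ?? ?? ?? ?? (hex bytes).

MEM[0x0e,0x13,0x1e,0x01,0x1b] = b7 f9 6f 97 b7

D0: mem[0x19..0x1e] <- [b7 82 b7 4a 9d 6f]
D1: mem[0x15..0x18] <- [4a 9d 6f 3a]
D2: mem[0x0e..0x14] <- [4a 9d 6f a5 66 f9 eb]
D3: mem[0x0b..0x11] <- [3a b7 82 b7 4a 9d 6f]
D4: mem[0x15..0x1a] <- [b7 82 3a b7 82 b7]
query mem[0x0e]=0xb7, mem[0x13]=0xf9, mem[0x1e]=0x6f, mem[0x01]=0x97, mem[0x1b]=0xb7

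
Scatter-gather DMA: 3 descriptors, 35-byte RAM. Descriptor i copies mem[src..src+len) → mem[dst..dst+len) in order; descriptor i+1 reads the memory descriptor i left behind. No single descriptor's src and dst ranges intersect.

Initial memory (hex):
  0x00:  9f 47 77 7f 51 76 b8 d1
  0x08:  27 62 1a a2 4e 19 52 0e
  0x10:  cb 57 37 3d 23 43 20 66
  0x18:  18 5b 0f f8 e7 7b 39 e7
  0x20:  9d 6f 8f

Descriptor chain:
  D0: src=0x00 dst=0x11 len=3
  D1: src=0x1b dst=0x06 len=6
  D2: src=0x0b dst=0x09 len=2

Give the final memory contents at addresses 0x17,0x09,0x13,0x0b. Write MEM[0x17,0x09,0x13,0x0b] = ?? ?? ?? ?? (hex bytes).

[0] 0x00->0x11 len=3 : 9f 47 77
[1] 0x1b->0x06 len=6 : f8 e7 7b 39 e7 9d
[2] 0x0b->0x09 len=2 : 9d 4e
query mem[0x17]=0x66, mem[0x09]=0x9d, mem[0x13]=0x77, mem[0x0b]=0x9d

MEM[0x17,0x09,0x13,0x0b] = 66 9d 77 9d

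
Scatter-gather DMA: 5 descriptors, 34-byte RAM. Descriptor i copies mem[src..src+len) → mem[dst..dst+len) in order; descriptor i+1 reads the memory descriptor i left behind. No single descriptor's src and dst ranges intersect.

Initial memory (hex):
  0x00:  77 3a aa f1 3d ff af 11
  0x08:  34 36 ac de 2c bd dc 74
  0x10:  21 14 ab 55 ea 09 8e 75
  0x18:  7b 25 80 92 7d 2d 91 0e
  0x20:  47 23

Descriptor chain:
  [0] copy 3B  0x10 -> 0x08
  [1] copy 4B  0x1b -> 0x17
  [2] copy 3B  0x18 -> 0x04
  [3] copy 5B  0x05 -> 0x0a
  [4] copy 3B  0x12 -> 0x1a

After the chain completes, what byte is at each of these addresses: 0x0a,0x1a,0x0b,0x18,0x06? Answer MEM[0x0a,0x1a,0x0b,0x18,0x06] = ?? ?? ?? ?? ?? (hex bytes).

D0: mem[0x08..0x0a] <- [21 14 ab]
D1: mem[0x17..0x1a] <- [92 7d 2d 91]
D2: mem[0x04..0x06] <- [7d 2d 91]
D3: mem[0x0a..0x0e] <- [2d 91 11 21 14]
D4: mem[0x1a..0x1c] <- [ab 55 ea]
query mem[0x0a]=0x2d, mem[0x1a]=0xab, mem[0x0b]=0x91, mem[0x18]=0x7d, mem[0x06]=0x91

MEM[0x0a,0x1a,0x0b,0x18,0x06] = 2d ab 91 7d 91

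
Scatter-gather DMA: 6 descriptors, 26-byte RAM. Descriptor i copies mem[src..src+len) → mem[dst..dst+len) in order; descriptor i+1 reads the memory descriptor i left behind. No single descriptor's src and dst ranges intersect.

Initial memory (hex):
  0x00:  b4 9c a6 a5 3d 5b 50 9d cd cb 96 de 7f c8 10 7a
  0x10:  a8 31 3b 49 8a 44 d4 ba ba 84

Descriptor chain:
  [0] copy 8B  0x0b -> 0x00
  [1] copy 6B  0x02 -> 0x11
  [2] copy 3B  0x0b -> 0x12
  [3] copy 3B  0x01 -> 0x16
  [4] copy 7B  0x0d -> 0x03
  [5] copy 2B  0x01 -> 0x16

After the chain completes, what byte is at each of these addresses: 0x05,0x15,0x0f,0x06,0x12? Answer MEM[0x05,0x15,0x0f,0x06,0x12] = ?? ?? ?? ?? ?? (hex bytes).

MEM[0x05,0x15,0x0f,0x06,0x12] = 7a 31 7a a8 de

#0 dst[0x00+8] := {0xde,0x7f,0xc8,0x10,0x7a,0xa8,0x31,0x3b}
#1 dst[0x11+6] := {0xc8,0x10,0x7a,0xa8,0x31,0x3b}
#2 dst[0x12+3] := {0xde,0x7f,0xc8}
#3 dst[0x16+3] := {0x7f,0xc8,0x10}
#4 dst[0x03+7] := {0xc8,0x10,0x7a,0xa8,0xc8,0xde,0x7f}
#5 dst[0x16+2] := {0x7f,0xc8}
query mem[0x05]=0x7a, mem[0x15]=0x31, mem[0x0f]=0x7a, mem[0x06]=0xa8, mem[0x12]=0xde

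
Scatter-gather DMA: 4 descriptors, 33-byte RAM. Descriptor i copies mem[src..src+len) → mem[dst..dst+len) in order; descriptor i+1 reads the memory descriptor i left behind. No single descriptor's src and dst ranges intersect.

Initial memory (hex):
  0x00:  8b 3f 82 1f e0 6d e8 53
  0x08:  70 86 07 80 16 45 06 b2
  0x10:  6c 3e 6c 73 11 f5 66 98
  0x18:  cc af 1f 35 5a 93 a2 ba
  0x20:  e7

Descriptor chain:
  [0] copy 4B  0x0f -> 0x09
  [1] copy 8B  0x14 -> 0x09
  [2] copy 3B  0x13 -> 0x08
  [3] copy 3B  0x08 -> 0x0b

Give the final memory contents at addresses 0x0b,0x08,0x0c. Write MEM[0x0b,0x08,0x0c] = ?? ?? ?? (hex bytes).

MEM[0x0b,0x08,0x0c] = 73 73 11

D0: mem[0x09..0x0c] <- [b2 6c 3e 6c]
D1: mem[0x09..0x10] <- [11 f5 66 98 cc af 1f 35]
D2: mem[0x08..0x0a] <- [73 11 f5]
D3: mem[0x0b..0x0d] <- [73 11 f5]
query mem[0x0b]=0x73, mem[0x08]=0x73, mem[0x0c]=0x11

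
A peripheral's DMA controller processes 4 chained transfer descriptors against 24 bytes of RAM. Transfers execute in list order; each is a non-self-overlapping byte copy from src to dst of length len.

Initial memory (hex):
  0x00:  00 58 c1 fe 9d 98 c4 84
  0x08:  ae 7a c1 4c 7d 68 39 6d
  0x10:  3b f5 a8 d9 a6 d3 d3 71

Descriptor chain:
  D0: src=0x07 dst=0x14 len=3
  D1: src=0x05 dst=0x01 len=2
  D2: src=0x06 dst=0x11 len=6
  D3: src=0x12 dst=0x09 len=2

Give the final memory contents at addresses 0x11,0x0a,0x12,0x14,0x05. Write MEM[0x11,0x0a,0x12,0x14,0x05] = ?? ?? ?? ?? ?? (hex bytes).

MEM[0x11,0x0a,0x12,0x14,0x05] = c4 ae 84 7a 98

#0 dst[0x14+3] := {0x84,0xae,0x7a}
#1 dst[0x01+2] := {0x98,0xc4}
#2 dst[0x11+6] := {0xc4,0x84,0xae,0x7a,0xc1,0x4c}
#3 dst[0x09+2] := {0x84,0xae}
query mem[0x11]=0xc4, mem[0x0a]=0xae, mem[0x12]=0x84, mem[0x14]=0x7a, mem[0x05]=0x98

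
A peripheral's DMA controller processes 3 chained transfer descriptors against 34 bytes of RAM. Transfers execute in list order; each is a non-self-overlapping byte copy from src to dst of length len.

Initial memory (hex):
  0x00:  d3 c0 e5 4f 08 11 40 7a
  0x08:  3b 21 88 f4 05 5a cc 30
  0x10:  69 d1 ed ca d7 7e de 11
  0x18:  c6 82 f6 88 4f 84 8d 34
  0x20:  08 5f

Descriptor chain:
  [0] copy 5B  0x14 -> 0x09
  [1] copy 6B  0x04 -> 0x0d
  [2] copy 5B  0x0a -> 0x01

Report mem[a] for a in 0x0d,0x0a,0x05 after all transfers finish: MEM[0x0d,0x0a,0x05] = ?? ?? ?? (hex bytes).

MEM[0x0d,0x0a,0x05] = 08 7e 11

D0: mem[0x09..0x0d] <- [d7 7e de 11 c6]
D1: mem[0x0d..0x12] <- [08 11 40 7a 3b d7]
D2: mem[0x01..0x05] <- [7e de 11 08 11]
query mem[0x0d]=0x08, mem[0x0a]=0x7e, mem[0x05]=0x11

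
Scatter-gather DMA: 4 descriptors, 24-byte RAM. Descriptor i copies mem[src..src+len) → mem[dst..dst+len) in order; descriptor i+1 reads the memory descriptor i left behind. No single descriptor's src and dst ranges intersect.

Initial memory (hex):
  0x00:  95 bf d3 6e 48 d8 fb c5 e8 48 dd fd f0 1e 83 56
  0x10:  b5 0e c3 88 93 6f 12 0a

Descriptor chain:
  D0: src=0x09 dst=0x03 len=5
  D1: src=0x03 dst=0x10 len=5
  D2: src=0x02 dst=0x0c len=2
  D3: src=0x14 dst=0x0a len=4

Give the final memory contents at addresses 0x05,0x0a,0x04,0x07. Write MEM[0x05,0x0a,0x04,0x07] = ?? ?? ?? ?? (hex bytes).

  after D0: wrote 5B at 0x03 = 48ddfdf01e
  after D1: wrote 5B at 0x10 = 48ddfdf01e
  after D2: wrote 2B at 0x0c = d348
  after D3: wrote 4B at 0x0a = 1e6f120a
query mem[0x05]=0xfd, mem[0x0a]=0x1e, mem[0x04]=0xdd, mem[0x07]=0x1e

MEM[0x05,0x0a,0x04,0x07] = fd 1e dd 1e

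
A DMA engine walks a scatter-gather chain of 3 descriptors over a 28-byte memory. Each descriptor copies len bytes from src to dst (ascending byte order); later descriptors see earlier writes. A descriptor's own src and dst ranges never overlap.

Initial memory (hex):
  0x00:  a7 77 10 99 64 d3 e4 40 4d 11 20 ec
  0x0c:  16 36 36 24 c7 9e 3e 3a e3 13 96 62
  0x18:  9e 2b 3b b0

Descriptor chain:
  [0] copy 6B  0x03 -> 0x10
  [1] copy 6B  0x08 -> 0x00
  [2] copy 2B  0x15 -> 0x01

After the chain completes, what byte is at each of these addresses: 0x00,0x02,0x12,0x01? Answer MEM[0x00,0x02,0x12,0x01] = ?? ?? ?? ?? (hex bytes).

[0] 0x03->0x10 len=6 : 99 64 d3 e4 40 4d
[1] 0x08->0x00 len=6 : 4d 11 20 ec 16 36
[2] 0x15->0x01 len=2 : 4d 96
query mem[0x00]=0x4d, mem[0x02]=0x96, mem[0x12]=0xd3, mem[0x01]=0x4d

MEM[0x00,0x02,0x12,0x01] = 4d 96 d3 4d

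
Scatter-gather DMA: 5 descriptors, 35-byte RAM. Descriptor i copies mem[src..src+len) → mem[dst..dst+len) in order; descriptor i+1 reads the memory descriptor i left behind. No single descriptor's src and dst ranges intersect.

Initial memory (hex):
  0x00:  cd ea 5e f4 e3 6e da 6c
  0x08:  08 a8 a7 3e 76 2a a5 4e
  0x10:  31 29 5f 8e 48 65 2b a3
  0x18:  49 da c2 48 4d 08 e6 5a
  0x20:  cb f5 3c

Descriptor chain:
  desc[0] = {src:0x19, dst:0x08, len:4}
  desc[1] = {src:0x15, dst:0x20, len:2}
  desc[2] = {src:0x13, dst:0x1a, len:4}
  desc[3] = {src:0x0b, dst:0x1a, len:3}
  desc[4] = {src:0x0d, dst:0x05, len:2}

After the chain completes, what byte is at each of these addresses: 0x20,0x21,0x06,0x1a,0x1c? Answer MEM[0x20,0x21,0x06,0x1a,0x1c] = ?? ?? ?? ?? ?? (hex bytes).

D0: mem[0x08..0x0b] <- [da c2 48 4d]
D1: mem[0x20..0x21] <- [65 2b]
D2: mem[0x1a..0x1d] <- [8e 48 65 2b]
D3: mem[0x1a..0x1c] <- [4d 76 2a]
D4: mem[0x05..0x06] <- [2a a5]
query mem[0x20]=0x65, mem[0x21]=0x2b, mem[0x06]=0xa5, mem[0x1a]=0x4d, mem[0x1c]=0x2a

MEM[0x20,0x21,0x06,0x1a,0x1c] = 65 2b a5 4d 2a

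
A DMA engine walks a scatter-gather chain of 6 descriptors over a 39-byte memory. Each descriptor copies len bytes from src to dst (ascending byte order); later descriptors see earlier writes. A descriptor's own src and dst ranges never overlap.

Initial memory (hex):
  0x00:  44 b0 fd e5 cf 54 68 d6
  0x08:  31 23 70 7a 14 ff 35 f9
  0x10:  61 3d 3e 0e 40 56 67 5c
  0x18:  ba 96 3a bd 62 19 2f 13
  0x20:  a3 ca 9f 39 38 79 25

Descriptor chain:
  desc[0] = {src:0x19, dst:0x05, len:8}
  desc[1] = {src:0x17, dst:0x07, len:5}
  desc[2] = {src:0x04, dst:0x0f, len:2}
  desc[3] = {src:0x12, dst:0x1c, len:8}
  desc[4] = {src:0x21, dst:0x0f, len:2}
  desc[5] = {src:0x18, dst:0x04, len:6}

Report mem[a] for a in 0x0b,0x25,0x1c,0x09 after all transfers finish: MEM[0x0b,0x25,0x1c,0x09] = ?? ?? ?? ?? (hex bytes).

#0 dst[0x05+8] := {0x96,0x3a,0xbd,0x62,0x19,0x2f,0x13,0xa3}
#1 dst[0x07+5] := {0x5c,0xba,0x96,0x3a,0xbd}
#2 dst[0x0f+2] := {0xcf,0x96}
#3 dst[0x1c+8] := {0x3e,0x0e,0x40,0x56,0x67,0x5c,0xba,0x96}
#4 dst[0x0f+2] := {0x5c,0xba}
#5 dst[0x04+6] := {0xba,0x96,0x3a,0xbd,0x3e,0x0e}
query mem[0x0b]=0xbd, mem[0x25]=0x79, mem[0x1c]=0x3e, mem[0x09]=0x0e

MEM[0x0b,0x25,0x1c,0x09] = bd 79 3e 0e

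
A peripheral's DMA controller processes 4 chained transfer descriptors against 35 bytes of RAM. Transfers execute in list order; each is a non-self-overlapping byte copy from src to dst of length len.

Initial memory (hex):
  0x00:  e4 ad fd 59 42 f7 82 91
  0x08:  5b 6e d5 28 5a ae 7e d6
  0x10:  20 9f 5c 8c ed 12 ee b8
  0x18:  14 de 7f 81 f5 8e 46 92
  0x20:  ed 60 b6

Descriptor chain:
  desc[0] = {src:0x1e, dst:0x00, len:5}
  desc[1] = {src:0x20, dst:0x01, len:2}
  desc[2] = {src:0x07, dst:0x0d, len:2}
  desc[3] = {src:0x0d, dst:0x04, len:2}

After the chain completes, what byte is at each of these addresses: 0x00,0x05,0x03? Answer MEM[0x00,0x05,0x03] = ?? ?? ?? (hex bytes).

MEM[0x00,0x05,0x03] = 46 5b 60

D0: mem[0x00..0x04] <- [46 92 ed 60 b6]
D1: mem[0x01..0x02] <- [ed 60]
D2: mem[0x0d..0x0e] <- [91 5b]
D3: mem[0x04..0x05] <- [91 5b]
query mem[0x00]=0x46, mem[0x05]=0x5b, mem[0x03]=0x60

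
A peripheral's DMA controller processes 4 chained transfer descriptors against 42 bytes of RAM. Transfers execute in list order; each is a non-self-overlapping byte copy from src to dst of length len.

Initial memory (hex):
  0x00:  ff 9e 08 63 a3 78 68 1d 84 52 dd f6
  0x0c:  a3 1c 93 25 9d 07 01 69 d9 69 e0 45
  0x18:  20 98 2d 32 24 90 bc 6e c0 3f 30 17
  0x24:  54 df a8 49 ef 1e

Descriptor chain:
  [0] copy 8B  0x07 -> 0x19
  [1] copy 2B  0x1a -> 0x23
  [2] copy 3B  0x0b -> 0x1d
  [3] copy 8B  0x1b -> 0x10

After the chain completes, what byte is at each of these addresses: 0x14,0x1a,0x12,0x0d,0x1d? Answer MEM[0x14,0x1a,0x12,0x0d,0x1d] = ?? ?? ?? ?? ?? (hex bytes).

MEM[0x14,0x1a,0x12,0x0d,0x1d] = 1c 84 f6 1c f6

#0 dst[0x19+8] := {0x1d,0x84,0x52,0xdd,0xf6,0xa3,0x1c,0x93}
#1 dst[0x23+2] := {0x84,0x52}
#2 dst[0x1d+3] := {0xf6,0xa3,0x1c}
#3 dst[0x10+8] := {0x52,0xdd,0xf6,0xa3,0x1c,0x93,0x3f,0x30}
query mem[0x14]=0x1c, mem[0x1a]=0x84, mem[0x12]=0xf6, mem[0x0d]=0x1c, mem[0x1d]=0xf6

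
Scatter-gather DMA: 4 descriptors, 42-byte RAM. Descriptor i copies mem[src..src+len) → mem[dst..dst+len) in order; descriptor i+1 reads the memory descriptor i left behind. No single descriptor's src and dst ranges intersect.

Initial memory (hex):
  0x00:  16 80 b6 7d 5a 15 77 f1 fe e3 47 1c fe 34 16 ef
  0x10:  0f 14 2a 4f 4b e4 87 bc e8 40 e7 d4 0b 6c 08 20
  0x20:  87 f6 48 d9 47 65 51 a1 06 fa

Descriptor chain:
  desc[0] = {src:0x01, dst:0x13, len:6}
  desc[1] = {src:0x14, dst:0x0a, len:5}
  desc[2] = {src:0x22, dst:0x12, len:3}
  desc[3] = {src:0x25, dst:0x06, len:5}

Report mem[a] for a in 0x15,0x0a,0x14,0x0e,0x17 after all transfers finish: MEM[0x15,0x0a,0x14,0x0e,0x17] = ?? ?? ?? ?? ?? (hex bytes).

MEM[0x15,0x0a,0x14,0x0e,0x17] = 7d fa 47 77 15

#0 dst[0x13+6] := {0x80,0xb6,0x7d,0x5a,0x15,0x77}
#1 dst[0x0a+5] := {0xb6,0x7d,0x5a,0x15,0x77}
#2 dst[0x12+3] := {0x48,0xd9,0x47}
#3 dst[0x06+5] := {0x65,0x51,0xa1,0x06,0xfa}
query mem[0x15]=0x7d, mem[0x0a]=0xfa, mem[0x14]=0x47, mem[0x0e]=0x77, mem[0x17]=0x15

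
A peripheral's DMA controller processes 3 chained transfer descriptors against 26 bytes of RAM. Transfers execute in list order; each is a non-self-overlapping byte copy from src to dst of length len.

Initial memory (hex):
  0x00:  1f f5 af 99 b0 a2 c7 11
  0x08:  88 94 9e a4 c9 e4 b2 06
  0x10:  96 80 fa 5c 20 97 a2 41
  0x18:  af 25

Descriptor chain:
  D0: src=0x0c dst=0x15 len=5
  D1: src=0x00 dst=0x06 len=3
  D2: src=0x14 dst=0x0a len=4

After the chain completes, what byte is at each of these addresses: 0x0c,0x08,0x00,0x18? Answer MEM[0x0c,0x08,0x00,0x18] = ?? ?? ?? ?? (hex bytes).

MEM[0x0c,0x08,0x00,0x18] = e4 af 1f 06

D0: mem[0x15..0x19] <- [c9 e4 b2 06 96]
D1: mem[0x06..0x08] <- [1f f5 af]
D2: mem[0x0a..0x0d] <- [20 c9 e4 b2]
query mem[0x0c]=0xe4, mem[0x08]=0xaf, mem[0x00]=0x1f, mem[0x18]=0x06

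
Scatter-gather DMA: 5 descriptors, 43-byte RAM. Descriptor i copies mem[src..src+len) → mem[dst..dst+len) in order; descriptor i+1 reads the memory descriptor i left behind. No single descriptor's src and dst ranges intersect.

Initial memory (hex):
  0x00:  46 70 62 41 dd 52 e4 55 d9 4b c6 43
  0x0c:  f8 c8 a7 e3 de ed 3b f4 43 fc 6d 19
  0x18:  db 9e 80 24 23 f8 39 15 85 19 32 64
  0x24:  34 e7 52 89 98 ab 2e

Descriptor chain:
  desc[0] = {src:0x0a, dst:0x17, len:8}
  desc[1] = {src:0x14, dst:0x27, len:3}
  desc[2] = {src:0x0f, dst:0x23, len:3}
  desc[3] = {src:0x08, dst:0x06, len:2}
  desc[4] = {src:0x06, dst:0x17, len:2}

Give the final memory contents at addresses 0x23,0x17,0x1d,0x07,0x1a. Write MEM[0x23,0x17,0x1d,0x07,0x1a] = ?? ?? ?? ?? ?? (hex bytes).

MEM[0x23,0x17,0x1d,0x07,0x1a] = e3 d9 de 4b c8

#0 dst[0x17+8] := {0xc6,0x43,0xf8,0xc8,0xa7,0xe3,0xde,0xed}
#1 dst[0x27+3] := {0x43,0xfc,0x6d}
#2 dst[0x23+3] := {0xe3,0xde,0xed}
#3 dst[0x06+2] := {0xd9,0x4b}
#4 dst[0x17+2] := {0xd9,0x4b}
query mem[0x23]=0xe3, mem[0x17]=0xd9, mem[0x1d]=0xde, mem[0x07]=0x4b, mem[0x1a]=0xc8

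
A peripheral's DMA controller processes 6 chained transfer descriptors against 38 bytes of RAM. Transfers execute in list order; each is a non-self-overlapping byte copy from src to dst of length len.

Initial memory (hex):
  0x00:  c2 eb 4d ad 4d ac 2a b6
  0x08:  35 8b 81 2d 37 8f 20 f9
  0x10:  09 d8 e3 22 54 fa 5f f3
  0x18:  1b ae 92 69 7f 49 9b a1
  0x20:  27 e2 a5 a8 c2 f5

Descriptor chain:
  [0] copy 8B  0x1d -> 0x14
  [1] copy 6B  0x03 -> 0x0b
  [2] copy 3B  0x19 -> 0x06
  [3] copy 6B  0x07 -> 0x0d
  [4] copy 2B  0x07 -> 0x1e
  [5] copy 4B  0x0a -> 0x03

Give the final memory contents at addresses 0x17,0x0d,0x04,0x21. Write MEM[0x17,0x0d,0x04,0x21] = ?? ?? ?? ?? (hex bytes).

MEM[0x17,0x0d,0x04,0x21] = 27 a8 ad e2

D0: mem[0x14..0x1b] <- [49 9b a1 27 e2 a5 a8 c2]
D1: mem[0x0b..0x10] <- [ad 4d ac 2a b6 35]
D2: mem[0x06..0x08] <- [a5 a8 c2]
D3: mem[0x0d..0x12] <- [a8 c2 8b 81 ad 4d]
D4: mem[0x1e..0x1f] <- [a8 c2]
D5: mem[0x03..0x06] <- [81 ad 4d a8]
query mem[0x17]=0x27, mem[0x0d]=0xa8, mem[0x04]=0xad, mem[0x21]=0xe2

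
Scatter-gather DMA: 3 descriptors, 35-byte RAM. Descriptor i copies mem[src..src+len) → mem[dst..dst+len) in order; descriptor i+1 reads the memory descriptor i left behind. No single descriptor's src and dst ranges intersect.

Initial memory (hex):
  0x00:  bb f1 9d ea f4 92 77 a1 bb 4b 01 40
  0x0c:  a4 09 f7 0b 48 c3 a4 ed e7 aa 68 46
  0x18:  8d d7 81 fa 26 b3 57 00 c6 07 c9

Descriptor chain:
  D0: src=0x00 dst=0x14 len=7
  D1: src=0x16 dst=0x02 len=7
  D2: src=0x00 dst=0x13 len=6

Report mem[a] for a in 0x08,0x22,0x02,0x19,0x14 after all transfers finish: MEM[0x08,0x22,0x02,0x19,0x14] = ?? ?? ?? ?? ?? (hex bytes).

MEM[0x08,0x22,0x02,0x19,0x14] = 26 c9 9d 92 f1

#0 dst[0x14+7] := {0xbb,0xf1,0x9d,0xea,0xf4,0x92,0x77}
#1 dst[0x02+7] := {0x9d,0xea,0xf4,0x92,0x77,0xfa,0x26}
#2 dst[0x13+6] := {0xbb,0xf1,0x9d,0xea,0xf4,0x92}
query mem[0x08]=0x26, mem[0x22]=0xc9, mem[0x02]=0x9d, mem[0x19]=0x92, mem[0x14]=0xf1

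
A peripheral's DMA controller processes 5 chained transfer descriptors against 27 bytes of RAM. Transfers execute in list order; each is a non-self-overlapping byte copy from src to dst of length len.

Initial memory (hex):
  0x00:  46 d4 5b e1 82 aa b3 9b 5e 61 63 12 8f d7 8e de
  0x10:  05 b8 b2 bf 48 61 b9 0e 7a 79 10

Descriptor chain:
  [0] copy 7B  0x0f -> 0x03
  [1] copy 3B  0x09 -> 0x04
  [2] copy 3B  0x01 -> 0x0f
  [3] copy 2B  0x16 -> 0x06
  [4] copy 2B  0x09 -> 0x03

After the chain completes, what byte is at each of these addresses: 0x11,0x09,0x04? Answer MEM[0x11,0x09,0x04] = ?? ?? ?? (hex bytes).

D0: mem[0x03..0x09] <- [de 05 b8 b2 bf 48 61]
D1: mem[0x04..0x06] <- [61 63 12]
D2: mem[0x0f..0x11] <- [d4 5b de]
D3: mem[0x06..0x07] <- [b9 0e]
D4: mem[0x03..0x04] <- [61 63]
query mem[0x11]=0xde, mem[0x09]=0x61, mem[0x04]=0x63

MEM[0x11,0x09,0x04] = de 61 63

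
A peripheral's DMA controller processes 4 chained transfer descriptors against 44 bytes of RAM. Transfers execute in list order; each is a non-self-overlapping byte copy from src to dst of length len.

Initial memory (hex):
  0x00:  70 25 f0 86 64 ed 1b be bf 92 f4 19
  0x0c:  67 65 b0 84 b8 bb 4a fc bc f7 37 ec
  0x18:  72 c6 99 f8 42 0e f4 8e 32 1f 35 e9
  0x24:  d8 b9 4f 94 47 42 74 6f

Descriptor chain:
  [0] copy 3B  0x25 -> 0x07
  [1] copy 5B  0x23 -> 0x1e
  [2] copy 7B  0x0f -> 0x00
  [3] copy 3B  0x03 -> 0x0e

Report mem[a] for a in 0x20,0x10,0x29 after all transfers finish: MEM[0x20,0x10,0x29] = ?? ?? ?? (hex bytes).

MEM[0x20,0x10,0x29] = b9 bc 42

#0 dst[0x07+3] := {0xb9,0x4f,0x94}
#1 dst[0x1e+5] := {0xe9,0xd8,0xb9,0x4f,0x94}
#2 dst[0x00+7] := {0x84,0xb8,0xbb,0x4a,0xfc,0xbc,0xf7}
#3 dst[0x0e+3] := {0x4a,0xfc,0xbc}
query mem[0x20]=0xb9, mem[0x10]=0xbc, mem[0x29]=0x42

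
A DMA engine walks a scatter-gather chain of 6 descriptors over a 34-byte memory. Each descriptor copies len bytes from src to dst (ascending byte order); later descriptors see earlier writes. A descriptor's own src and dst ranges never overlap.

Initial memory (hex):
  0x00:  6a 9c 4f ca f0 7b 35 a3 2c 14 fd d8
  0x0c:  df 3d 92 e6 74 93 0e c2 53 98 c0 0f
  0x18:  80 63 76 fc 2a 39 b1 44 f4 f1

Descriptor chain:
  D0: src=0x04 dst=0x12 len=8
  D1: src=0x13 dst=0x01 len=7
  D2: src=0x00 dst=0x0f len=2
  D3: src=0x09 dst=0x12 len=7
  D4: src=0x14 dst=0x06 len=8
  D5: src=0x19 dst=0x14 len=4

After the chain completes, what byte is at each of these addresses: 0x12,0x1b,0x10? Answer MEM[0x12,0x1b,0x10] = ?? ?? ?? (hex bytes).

MEM[0x12,0x1b,0x10] = 14 fc 7b

  after D0: wrote 8B at 0x12 = f07b35a32c14fdd8
  after D1: wrote 7B at 0x01 = 7b35a32c14fdd8
  after D2: wrote 2B at 0x0f = 6a7b
  after D3: wrote 7B at 0x12 = 14fdd8df3d926a
  after D4: wrote 8B at 0x06 = d8df3d926ad876fc
  after D5: wrote 4B at 0x14 = d876fc2a
query mem[0x12]=0x14, mem[0x1b]=0xfc, mem[0x10]=0x7b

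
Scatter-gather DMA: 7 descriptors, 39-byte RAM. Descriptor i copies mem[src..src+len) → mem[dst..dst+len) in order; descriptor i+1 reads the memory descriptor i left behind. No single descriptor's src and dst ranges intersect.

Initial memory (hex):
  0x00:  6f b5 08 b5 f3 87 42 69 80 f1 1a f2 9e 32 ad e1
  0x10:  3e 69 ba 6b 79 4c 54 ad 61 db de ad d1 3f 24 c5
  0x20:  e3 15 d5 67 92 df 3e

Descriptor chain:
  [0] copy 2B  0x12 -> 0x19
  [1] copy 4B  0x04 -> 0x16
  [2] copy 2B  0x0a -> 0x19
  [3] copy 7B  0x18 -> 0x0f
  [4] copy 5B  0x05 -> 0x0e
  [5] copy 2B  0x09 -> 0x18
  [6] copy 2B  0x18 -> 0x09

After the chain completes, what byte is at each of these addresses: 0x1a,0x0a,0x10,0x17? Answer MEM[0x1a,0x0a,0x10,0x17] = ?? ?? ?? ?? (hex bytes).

MEM[0x1a,0x0a,0x10,0x17] = f2 1a 69 87

D0: mem[0x19..0x1a] <- [ba 6b]
D1: mem[0x16..0x19] <- [f3 87 42 69]
D2: mem[0x19..0x1a] <- [1a f2]
D3: mem[0x0f..0x15] <- [42 1a f2 ad d1 3f 24]
D4: mem[0x0e..0x12] <- [87 42 69 80 f1]
D5: mem[0x18..0x19] <- [f1 1a]
D6: mem[0x09..0x0a] <- [f1 1a]
query mem[0x1a]=0xf2, mem[0x0a]=0x1a, mem[0x10]=0x69, mem[0x17]=0x87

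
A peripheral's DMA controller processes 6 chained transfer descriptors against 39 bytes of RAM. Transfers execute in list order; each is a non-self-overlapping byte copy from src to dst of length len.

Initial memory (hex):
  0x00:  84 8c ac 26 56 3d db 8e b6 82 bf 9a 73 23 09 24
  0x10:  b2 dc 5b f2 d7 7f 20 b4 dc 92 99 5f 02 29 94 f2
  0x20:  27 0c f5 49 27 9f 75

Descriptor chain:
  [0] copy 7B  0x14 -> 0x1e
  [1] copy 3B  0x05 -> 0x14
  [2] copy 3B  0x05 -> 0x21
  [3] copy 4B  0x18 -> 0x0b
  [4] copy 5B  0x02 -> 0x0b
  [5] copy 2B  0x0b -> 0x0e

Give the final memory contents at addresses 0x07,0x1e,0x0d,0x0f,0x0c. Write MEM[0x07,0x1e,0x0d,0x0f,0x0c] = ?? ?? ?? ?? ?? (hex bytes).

D0: mem[0x1e..0x24] <- [d7 7f 20 b4 dc 92 99]
D1: mem[0x14..0x16] <- [3d db 8e]
D2: mem[0x21..0x23] <- [3d db 8e]
D3: mem[0x0b..0x0e] <- [dc 92 99 5f]
D4: mem[0x0b..0x0f] <- [ac 26 56 3d db]
D5: mem[0x0e..0x0f] <- [ac 26]
query mem[0x07]=0x8e, mem[0x1e]=0xd7, mem[0x0d]=0x56, mem[0x0f]=0x26, mem[0x0c]=0x26

MEM[0x07,0x1e,0x0d,0x0f,0x0c] = 8e d7 56 26 26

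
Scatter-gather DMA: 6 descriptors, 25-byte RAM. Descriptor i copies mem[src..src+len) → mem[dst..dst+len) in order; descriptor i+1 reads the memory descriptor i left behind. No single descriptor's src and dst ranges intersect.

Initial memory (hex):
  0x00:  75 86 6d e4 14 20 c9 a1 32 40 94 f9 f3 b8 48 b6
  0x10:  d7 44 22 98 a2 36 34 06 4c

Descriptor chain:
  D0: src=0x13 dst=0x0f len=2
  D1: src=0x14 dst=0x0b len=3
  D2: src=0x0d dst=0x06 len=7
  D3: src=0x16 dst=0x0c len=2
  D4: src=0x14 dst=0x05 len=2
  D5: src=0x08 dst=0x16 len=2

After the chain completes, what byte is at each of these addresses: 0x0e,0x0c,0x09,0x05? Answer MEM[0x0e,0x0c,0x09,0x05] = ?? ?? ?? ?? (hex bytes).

MEM[0x0e,0x0c,0x09,0x05] = 48 34 a2 a2

#0 dst[0x0f+2] := {0x98,0xa2}
#1 dst[0x0b+3] := {0xa2,0x36,0x34}
#2 dst[0x06+7] := {0x34,0x48,0x98,0xa2,0x44,0x22,0x98}
#3 dst[0x0c+2] := {0x34,0x06}
#4 dst[0x05+2] := {0xa2,0x36}
#5 dst[0x16+2] := {0x98,0xa2}
query mem[0x0e]=0x48, mem[0x0c]=0x34, mem[0x09]=0xa2, mem[0x05]=0xa2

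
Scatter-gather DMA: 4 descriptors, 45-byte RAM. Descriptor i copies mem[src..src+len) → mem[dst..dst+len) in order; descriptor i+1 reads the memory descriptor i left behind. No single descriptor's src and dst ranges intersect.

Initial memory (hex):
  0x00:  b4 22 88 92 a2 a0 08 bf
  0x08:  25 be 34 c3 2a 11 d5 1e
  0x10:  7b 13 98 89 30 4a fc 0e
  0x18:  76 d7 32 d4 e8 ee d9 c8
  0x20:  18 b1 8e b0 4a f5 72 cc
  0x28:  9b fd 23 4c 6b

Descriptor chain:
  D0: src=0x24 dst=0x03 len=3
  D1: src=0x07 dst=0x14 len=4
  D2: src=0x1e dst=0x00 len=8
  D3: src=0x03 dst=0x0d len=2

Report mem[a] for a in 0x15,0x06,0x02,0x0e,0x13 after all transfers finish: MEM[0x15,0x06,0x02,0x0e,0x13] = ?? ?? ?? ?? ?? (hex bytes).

MEM[0x15,0x06,0x02,0x0e,0x13] = 25 4a 18 8e 89

#0 dst[0x03+3] := {0x4a,0xf5,0x72}
#1 dst[0x14+4] := {0xbf,0x25,0xbe,0x34}
#2 dst[0x00+8] := {0xd9,0xc8,0x18,0xb1,0x8e,0xb0,0x4a,0xf5}
#3 dst[0x0d+2] := {0xb1,0x8e}
query mem[0x15]=0x25, mem[0x06]=0x4a, mem[0x02]=0x18, mem[0x0e]=0x8e, mem[0x13]=0x89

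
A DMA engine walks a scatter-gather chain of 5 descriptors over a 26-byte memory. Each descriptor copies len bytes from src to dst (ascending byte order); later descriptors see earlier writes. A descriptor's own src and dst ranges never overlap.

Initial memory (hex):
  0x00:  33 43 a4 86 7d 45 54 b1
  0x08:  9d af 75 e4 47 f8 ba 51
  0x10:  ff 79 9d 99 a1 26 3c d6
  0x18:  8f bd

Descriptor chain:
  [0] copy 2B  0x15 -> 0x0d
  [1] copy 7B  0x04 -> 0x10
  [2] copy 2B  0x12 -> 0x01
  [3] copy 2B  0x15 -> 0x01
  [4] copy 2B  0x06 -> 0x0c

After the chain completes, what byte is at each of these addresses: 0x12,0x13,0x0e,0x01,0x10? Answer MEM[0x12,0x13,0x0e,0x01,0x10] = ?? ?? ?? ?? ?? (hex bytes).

D0: mem[0x0d..0x0e] <- [26 3c]
D1: mem[0x10..0x16] <- [7d 45 54 b1 9d af 75]
D2: mem[0x01..0x02] <- [54 b1]
D3: mem[0x01..0x02] <- [af 75]
D4: mem[0x0c..0x0d] <- [54 b1]
query mem[0x12]=0x54, mem[0x13]=0xb1, mem[0x0e]=0x3c, mem[0x01]=0xaf, mem[0x10]=0x7d

MEM[0x12,0x13,0x0e,0x01,0x10] = 54 b1 3c af 7d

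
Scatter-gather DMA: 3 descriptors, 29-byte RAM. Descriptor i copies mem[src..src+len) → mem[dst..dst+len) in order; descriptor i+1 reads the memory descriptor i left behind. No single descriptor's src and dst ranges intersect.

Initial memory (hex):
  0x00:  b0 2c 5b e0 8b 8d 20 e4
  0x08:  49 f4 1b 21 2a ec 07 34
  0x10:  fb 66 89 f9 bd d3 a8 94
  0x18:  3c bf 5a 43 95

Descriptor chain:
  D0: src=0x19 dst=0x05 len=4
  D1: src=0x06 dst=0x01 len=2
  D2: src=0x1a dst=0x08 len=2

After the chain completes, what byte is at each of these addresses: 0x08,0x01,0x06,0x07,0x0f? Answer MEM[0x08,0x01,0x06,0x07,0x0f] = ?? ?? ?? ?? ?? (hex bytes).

MEM[0x08,0x01,0x06,0x07,0x0f] = 5a 5a 5a 43 34

D0: mem[0x05..0x08] <- [bf 5a 43 95]
D1: mem[0x01..0x02] <- [5a 43]
D2: mem[0x08..0x09] <- [5a 43]
query mem[0x08]=0x5a, mem[0x01]=0x5a, mem[0x06]=0x5a, mem[0x07]=0x43, mem[0x0f]=0x34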